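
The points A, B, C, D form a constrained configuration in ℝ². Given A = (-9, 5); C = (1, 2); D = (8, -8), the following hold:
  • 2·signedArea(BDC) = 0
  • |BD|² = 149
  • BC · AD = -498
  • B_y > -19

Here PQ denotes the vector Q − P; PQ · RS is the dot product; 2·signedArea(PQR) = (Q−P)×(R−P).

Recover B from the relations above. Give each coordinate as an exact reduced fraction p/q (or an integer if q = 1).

1. B_x = 15  [2·signedArea(BDC) = 0 ∩ BC · AD = -498]
2. B_y = -18  [2·signedArea(BDC) = 0 ∩ BC · AD = -498]
   → B = (15, -18)

B = (15, -18)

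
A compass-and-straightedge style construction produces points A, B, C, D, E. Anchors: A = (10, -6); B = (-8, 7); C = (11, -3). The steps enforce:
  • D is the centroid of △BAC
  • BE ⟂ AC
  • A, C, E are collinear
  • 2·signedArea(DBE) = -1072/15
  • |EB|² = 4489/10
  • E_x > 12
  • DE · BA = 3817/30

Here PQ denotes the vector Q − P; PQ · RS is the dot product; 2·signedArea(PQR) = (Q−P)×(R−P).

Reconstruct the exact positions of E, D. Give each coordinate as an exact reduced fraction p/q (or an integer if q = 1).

1. E_x = 121/10  [A, C, E are collinear ∩ BE ⟂ AC]
2. E_y = 3/10  [A, C, E are collinear ∩ BE ⟂ AC]
   → E = (121/10, 3/10)
3. D_x = 13/3  [D is the centroid of △BAC]
4. D_y = -2/3  [D is the centroid of △BAC]
   → D = (13/3, -2/3)

D = (13/3, -2/3)
E = (121/10, 3/10)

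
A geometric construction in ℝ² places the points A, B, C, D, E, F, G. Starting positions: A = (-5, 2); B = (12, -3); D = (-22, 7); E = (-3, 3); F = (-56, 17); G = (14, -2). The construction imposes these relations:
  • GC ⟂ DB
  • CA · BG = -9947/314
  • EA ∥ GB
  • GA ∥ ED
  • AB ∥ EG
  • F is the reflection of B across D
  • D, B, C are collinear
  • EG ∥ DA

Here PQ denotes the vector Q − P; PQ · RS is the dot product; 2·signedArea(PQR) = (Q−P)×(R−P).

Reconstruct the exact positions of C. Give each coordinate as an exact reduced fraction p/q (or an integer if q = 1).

1. C_x = 4261/314  [D, B, C are collinear ∩ GC ⟂ DB]
2. C_y = -1087/314  [D, B, C are collinear ∩ GC ⟂ DB]
   → C = (4261/314, -1087/314)

C = (4261/314, -1087/314)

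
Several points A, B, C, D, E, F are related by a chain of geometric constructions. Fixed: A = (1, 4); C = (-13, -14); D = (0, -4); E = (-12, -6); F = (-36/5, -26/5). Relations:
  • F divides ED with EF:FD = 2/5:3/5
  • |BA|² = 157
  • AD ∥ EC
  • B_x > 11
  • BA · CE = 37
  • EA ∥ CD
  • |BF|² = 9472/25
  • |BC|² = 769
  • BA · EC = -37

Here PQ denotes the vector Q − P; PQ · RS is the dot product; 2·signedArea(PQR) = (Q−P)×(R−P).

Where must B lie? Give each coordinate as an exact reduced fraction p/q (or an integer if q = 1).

1. B_x = 12  [line -1·x + -8·y + -4 = 0 ∩ |BC|² = 769]
2. B_y = -2  [line -1·x + -8·y + -4 = 0 ∩ |BC|² = 769]
   → B = (12, -2)

B = (12, -2)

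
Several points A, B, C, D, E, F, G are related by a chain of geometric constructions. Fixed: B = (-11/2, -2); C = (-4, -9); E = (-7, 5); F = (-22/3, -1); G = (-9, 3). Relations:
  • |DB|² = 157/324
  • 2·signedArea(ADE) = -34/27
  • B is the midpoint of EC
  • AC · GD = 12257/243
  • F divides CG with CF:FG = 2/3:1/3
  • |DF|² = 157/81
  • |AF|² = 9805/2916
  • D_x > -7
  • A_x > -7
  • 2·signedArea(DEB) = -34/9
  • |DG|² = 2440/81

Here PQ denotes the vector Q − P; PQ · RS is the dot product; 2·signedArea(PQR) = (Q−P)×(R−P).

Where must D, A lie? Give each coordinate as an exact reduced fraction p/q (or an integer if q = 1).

1. D_x = -55/9  [line 7·x + 3/2·y + 815/18 = 0 ∩ |DG|² = 2440/81]
2. D_y = -5/3  [line 7·x + 3/2·y + 815/18 = 0 ∩ |DG|² = 2440/81]
   → D = (-55/9, -5/3)
3. A_x = -335/54  [AC · GD = 12257/243 ∩ 2·signedArea(ADE) = -34/27]
4. A_y = 4/9  [AC · GD = 12257/243 ∩ 2·signedArea(ADE) = -34/27]
   → A = (-335/54, 4/9)

A = (-335/54, 4/9)
D = (-55/9, -5/3)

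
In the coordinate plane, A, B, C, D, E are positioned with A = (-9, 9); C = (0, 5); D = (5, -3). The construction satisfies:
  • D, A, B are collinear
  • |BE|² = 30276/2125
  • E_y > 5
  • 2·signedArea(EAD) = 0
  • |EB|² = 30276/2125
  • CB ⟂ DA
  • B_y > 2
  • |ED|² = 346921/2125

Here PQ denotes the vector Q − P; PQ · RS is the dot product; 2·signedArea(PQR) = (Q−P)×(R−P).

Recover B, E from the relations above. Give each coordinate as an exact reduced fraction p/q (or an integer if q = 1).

B = (-156/85, 243/85)
E = (-1998/425, 2259/425)

1. B_x = -156/85  [D, A, B are collinear ∩ CB ⟂ DA]
2. B_y = 243/85  [D, A, B are collinear ∩ CB ⟂ DA]
   → B = (-156/85, 243/85)
3. E_x = -1998/425  [line 12·x + 14·y + -18 = 0 ∩ |EB|² = 30276/2125]
4. E_y = 2259/425  [line 12·x + 14·y + -18 = 0 ∩ |EB|² = 30276/2125]
   → E = (-1998/425, 2259/425)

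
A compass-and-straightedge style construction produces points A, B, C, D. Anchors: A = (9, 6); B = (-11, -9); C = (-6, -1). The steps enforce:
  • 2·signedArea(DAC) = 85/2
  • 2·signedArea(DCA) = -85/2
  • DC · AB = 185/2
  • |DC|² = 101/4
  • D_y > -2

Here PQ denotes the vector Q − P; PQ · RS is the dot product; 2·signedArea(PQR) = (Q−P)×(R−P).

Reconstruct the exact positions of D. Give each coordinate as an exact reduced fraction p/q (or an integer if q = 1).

D = (-1, -3/2)

1. D_x = -1  [2·signedArea(DCA) = -85/2 ∩ DC · AB = 185/2]
2. D_y = -3/2  [2·signedArea(DCA) = -85/2 ∩ DC · AB = 185/2]
   → D = (-1, -3/2)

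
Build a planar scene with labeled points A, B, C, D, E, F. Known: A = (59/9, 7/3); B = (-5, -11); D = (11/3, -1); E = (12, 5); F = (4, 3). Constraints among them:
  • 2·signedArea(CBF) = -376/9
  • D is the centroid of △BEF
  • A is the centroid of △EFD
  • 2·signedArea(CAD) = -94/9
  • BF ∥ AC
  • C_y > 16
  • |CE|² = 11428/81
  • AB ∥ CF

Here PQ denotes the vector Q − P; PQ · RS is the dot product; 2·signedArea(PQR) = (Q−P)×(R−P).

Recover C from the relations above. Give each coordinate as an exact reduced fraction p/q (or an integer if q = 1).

C = (140/9, 49/3)

1. C_x = 140/9  [AB ∥ CF ∩ BF ∥ AC]
2. C_y = 49/3  [AB ∥ CF ∩ BF ∥ AC]
   → C = (140/9, 49/3)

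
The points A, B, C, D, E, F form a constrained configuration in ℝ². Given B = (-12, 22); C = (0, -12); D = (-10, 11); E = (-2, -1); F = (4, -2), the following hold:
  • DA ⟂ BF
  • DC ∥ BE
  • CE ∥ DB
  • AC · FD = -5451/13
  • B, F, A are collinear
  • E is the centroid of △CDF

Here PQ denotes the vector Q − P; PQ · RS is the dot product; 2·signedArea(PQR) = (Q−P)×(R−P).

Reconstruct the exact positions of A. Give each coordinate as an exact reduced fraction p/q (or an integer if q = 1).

A = (-82/13, 175/13)

1. A_x = -82/13  [B, F, A are collinear ∩ DA ⟂ BF]
2. A_y = 175/13  [B, F, A are collinear ∩ DA ⟂ BF]
   → A = (-82/13, 175/13)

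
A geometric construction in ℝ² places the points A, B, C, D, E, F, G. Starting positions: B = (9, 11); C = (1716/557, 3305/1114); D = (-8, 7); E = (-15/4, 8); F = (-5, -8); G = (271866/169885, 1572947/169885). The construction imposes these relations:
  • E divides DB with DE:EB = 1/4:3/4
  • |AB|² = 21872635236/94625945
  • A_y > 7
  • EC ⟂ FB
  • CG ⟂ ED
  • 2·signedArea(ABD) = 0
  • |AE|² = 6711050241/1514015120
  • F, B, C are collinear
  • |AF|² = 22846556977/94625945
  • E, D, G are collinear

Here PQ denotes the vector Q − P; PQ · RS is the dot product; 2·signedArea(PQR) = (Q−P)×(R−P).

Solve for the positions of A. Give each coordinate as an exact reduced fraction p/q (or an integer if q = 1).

A = (-985233/169885, 1277159/169885)

1. A_x = -985233/169885  [line 4·x + -17·y + 151 = 0 ∩ |AF|² = 22846556977/94625945]
2. A_y = 1277159/169885  [line 4·x + -17·y + 151 = 0 ∩ |AF|² = 22846556977/94625945]
   → A = (-985233/169885, 1277159/169885)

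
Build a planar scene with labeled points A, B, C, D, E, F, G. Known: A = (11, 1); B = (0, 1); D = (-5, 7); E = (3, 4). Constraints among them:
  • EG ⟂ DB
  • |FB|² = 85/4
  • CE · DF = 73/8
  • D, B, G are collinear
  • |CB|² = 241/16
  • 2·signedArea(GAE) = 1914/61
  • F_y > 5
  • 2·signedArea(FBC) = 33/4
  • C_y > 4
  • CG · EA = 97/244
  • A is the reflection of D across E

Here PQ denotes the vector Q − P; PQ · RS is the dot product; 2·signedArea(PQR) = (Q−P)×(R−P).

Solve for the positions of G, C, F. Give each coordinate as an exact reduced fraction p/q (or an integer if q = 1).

1. G_x = -15/61  [D, B, G are collinear ∩ EG ⟂ DB]
2. G_y = 79/61  [D, B, G are collinear ∩ EG ⟂ DB]
   → G = (-15/61, 79/61)
3. C_x = 1  [line -8·x + 3·y + -25/4 = 0 ∩ |CB|² = 241/16]
4. C_y = 19/4  [line -8·x + 3·y + -25/4 = 0 ∩ |CB|² = 241/16]
   → C = (1, 19/4)
5. F_x = -1  [CE · DF = 73/8 ∩ 2·signedArea(FBC) = 33/4]
6. F_y = 11/2  [CE · DF = 73/8 ∩ 2·signedArea(FBC) = 33/4]
   → F = (-1, 11/2)

C = (1, 19/4)
F = (-1, 11/2)
G = (-15/61, 79/61)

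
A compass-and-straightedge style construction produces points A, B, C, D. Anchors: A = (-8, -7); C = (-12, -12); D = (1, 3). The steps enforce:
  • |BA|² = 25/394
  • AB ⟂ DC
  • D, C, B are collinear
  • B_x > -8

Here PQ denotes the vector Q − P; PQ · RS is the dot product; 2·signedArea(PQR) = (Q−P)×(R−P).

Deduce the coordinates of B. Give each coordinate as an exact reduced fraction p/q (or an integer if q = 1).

1. B_x = -3077/394  [D, C, B are collinear ∩ AB ⟂ DC]
2. B_y = -2823/394  [D, C, B are collinear ∩ AB ⟂ DC]
   → B = (-3077/394, -2823/394)

B = (-3077/394, -2823/394)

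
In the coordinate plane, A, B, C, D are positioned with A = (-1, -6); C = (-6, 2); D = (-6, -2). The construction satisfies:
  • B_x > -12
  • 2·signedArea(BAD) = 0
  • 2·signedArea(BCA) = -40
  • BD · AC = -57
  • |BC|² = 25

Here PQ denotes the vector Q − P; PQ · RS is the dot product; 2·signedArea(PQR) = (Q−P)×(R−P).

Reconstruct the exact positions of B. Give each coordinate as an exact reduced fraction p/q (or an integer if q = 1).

B = (-11, 2)

1. B_x = -11  [2·signedArea(BAD) = 0 ∩ BD · AC = -57]
2. B_y = 2  [2·signedArea(BAD) = 0 ∩ BD · AC = -57]
   → B = (-11, 2)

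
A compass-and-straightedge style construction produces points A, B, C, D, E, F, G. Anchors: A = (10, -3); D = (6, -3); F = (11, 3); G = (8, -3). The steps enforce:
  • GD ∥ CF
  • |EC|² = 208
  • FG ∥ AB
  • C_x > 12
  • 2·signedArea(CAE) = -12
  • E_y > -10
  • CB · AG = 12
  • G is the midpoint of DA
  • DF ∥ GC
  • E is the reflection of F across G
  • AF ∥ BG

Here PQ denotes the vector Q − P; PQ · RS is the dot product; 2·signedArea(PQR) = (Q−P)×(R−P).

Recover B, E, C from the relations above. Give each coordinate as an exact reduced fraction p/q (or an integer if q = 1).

B = (7, -9)
C = (13, 3)
E = (5, -9)

1. B_x = 7  [AF ∥ BG ∩ FG ∥ AB]
2. B_y = -9  [AF ∥ BG ∩ FG ∥ AB]
   → B = (7, -9)
3. E_x = 5  [E is the reflection of F across G]
4. E_y = -9  [E is the reflection of F across G]
   → E = (5, -9)
5. C_x = 13  [GD ∥ CF ∩ DF ∥ GC]
6. C_y = 3  [GD ∥ CF ∩ DF ∥ GC]
   → C = (13, 3)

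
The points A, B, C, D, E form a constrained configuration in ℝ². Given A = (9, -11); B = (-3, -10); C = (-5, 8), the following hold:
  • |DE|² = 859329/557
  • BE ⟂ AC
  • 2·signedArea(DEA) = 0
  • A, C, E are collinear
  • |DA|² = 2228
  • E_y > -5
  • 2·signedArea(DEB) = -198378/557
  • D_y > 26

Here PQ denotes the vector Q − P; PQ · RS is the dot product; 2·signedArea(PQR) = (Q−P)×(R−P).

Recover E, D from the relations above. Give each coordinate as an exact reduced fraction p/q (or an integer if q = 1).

D = (-19, 27)
E = (2395/557, -2574/557)

1. E_x = 2395/557  [A, C, E are collinear ∩ BE ⟂ AC]
2. E_y = -2574/557  [A, C, E are collinear ∩ BE ⟂ AC]
   → E = (2395/557, -2574/557)
3. D_x = -19  [2·signedArea(DEA) = 0 ∩ 2·signedArea(DEB) = -198378/557]
4. D_y = 27  [2·signedArea(DEA) = 0 ∩ 2·signedArea(DEB) = -198378/557]
   → D = (-19, 27)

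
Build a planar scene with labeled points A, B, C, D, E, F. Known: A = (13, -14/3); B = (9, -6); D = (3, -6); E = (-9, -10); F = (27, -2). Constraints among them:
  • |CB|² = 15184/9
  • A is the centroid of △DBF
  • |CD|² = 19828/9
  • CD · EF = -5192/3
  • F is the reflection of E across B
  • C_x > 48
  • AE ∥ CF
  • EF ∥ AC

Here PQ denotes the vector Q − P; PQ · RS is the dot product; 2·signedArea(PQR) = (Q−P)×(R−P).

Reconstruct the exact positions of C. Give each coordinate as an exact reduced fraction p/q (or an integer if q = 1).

C = (49, 10/3)

1. C_x = 49  [AE ∥ CF ∩ EF ∥ AC]
2. C_y = 10/3  [AE ∥ CF ∩ EF ∥ AC]
   → C = (49, 10/3)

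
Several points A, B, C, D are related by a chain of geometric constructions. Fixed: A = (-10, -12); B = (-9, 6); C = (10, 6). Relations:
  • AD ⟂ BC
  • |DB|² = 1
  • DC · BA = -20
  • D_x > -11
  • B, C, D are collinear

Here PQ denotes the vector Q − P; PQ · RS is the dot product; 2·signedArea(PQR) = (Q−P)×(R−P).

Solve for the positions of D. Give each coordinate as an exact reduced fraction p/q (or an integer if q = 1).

D = (-10, 6)

1. D_x = -10  [B, C, D are collinear ∩ AD ⟂ BC]
2. D_y = 6  [B, C, D are collinear ∩ AD ⟂ BC]
   → D = (-10, 6)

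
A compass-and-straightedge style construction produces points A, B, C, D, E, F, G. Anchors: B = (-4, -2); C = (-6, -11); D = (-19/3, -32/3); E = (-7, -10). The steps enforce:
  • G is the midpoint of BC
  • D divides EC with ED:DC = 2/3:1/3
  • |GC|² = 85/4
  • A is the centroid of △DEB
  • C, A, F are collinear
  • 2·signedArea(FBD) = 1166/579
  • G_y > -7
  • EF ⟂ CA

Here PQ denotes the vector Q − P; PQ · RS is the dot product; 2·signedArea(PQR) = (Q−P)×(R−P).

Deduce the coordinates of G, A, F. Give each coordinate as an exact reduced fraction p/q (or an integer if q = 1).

1. G_x = -5  [G is the midpoint of BC]
2. G_y = -13/2  [G is the midpoint of BC]
   → G = (-5, -13/2)
3. A_x = -52/9  [A is the centroid of △DEB]
4. A_y = -68/9  [A is the centroid of △DEB]
   → A = (-52/9, -68/9)
5. F_x = -5732/965  [C, A, F are collinear ∩ EF ⟂ CA]
6. F_y = -9716/965  [C, A, F are collinear ∩ EF ⟂ CA]
   → F = (-5732/965, -9716/965)

A = (-52/9, -68/9)
F = (-5732/965, -9716/965)
G = (-5, -13/2)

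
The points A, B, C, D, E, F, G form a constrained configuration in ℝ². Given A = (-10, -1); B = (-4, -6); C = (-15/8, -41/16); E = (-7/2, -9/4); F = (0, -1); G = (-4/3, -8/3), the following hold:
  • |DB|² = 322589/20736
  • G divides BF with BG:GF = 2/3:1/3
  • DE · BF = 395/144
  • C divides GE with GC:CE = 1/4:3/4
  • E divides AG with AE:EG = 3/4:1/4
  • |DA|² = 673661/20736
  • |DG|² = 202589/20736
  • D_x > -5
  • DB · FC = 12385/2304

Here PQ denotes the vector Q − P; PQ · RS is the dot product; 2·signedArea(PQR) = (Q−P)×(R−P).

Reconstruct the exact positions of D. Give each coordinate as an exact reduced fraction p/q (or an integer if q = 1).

1. D_x = -317/72  [DE · BF = 395/144 ∩ DB · FC = 12385/2304]
2. D_y = -299/144  [DE · BF = 395/144 ∩ DB · FC = 12385/2304]
   → D = (-317/72, -299/144)

D = (-317/72, -299/144)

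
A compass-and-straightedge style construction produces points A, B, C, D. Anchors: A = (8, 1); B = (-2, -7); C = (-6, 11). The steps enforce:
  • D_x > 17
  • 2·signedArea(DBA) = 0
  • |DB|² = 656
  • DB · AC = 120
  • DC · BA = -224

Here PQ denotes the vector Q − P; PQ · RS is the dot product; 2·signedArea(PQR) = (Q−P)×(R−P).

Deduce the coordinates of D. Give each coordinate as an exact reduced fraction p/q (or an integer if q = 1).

D = (18, 9)

1. D_x = 18  [2·signedArea(DBA) = 0 ∩ DC · BA = -224]
2. D_y = 9  [2·signedArea(DBA) = 0 ∩ DC · BA = -224]
   → D = (18, 9)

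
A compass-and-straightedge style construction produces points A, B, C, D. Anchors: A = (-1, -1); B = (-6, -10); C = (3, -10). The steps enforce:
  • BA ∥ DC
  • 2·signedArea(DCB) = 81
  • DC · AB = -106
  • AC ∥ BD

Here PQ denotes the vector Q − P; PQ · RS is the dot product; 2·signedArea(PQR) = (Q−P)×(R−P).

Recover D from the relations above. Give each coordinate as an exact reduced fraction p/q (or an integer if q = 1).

D = (-2, -19)

1. D_x = -2  [BA ∥ DC ∩ AC ∥ BD]
2. D_y = -19  [BA ∥ DC ∩ AC ∥ BD]
   → D = (-2, -19)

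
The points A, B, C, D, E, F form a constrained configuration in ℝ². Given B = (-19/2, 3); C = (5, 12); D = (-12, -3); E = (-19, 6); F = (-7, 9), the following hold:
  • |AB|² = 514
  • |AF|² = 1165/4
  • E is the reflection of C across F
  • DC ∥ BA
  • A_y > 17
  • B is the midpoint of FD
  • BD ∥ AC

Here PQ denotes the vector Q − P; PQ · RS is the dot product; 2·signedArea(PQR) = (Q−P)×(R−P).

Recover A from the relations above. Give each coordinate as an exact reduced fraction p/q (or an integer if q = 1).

1. A_x = 15/2  [BD ∥ AC ∩ DC ∥ BA]
2. A_y = 18  [BD ∥ AC ∩ DC ∥ BA]
   → A = (15/2, 18)

A = (15/2, 18)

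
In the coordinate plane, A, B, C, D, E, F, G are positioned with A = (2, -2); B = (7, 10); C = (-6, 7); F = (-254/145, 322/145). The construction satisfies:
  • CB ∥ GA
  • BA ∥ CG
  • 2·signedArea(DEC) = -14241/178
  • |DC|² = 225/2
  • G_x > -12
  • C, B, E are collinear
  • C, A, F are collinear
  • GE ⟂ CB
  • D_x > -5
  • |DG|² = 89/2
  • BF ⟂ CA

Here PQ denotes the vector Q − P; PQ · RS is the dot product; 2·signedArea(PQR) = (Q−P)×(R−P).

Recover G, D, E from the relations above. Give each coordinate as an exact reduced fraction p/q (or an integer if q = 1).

1. G_x = -11  [CB ∥ GA ∩ BA ∥ CG]
2. G_y = -5  [CB ∥ GA ∩ BA ∥ CG]
   → G = (-11, -5)
3. E_x = -2381/178  [C, B, E are collinear ∩ GE ⟂ CB]
4. E_y = 943/178  [C, B, E are collinear ∩ GE ⟂ CB]
   → E = (-2381/178, 943/178)
5. D_x = -9/2  [line -303/178·x + 1313/178·y + 1616/89 = 0 ∩ |DG|² = 89/2]
6. D_y = -7/2  [line -303/178·x + 1313/178·y + 1616/89 = 0 ∩ |DG|² = 89/2]
   → D = (-9/2, -7/2)

D = (-9/2, -7/2)
E = (-2381/178, 943/178)
G = (-11, -5)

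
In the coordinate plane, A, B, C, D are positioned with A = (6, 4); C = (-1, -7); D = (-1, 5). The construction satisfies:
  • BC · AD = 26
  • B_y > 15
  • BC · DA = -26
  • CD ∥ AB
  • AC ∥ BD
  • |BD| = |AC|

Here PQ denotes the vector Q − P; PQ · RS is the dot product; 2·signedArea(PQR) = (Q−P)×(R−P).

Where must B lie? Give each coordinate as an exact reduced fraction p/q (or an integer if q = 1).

1. B_x = 6  [AC ∥ BD ∩ CD ∥ AB]
2. B_y = 16  [AC ∥ BD ∩ CD ∥ AB]
   → B = (6, 16)

B = (6, 16)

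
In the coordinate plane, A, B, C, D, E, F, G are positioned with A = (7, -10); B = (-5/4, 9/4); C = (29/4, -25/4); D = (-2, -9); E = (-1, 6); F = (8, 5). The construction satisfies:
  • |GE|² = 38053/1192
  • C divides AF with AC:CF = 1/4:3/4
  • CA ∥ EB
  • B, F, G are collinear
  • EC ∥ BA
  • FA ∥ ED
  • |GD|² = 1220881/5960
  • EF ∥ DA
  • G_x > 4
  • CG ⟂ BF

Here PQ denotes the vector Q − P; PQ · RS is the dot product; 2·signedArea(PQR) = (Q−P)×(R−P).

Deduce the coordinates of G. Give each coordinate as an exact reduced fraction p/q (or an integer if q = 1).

G = (12629/2980, 11567/2980)

1. G_x = 12629/2980  [B, F, G are collinear ∩ CG ⟂ BF]
2. G_y = 11567/2980  [B, F, G are collinear ∩ CG ⟂ BF]
   → G = (12629/2980, 11567/2980)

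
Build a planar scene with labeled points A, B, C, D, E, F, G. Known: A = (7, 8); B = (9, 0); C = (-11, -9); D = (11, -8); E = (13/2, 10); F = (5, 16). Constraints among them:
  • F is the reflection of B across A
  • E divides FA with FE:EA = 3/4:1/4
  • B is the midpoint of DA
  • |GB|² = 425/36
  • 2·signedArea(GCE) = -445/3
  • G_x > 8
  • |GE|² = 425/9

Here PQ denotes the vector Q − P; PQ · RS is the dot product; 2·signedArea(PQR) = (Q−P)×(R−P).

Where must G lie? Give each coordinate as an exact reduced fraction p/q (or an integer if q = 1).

G = (49/6, 10/3)

1. G_x = 49/6  [line -19·x + 35/2·y + 581/6 = 0 ∩ |GB|² = 425/36]
2. G_y = 10/3  [line -19·x + 35/2·y + 581/6 = 0 ∩ |GB|² = 425/36]
   → G = (49/6, 10/3)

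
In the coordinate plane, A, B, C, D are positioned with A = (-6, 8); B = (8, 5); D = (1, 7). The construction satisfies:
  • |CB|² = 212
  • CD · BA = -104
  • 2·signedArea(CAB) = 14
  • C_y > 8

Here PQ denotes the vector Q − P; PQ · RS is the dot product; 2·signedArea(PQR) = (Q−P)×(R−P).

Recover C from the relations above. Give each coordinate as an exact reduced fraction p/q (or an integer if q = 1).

C = (-6, 9)

1. C_x = -6  [CD · BA = -104 ∩ 2·signedArea(CAB) = 14]
2. C_y = 9  [CD · BA = -104 ∩ 2·signedArea(CAB) = 14]
   → C = (-6, 9)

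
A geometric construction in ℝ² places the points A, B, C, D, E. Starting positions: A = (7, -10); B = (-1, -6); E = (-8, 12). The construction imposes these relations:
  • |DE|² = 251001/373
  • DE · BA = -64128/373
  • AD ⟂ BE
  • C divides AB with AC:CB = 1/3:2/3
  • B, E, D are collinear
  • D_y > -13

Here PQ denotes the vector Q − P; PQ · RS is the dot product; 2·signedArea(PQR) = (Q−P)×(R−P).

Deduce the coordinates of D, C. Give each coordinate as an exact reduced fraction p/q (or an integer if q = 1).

1. D_x = 523/373  [B, E, D are collinear ∩ AD ⟂ BE]
2. D_y = -4542/373  [B, E, D are collinear ∩ AD ⟂ BE]
   → D = (523/373, -4542/373)
3. C_x = 13/3  [C divides AB with AC:CB = 1/3:2/3]
4. C_y = -26/3  [C divides AB with AC:CB = 1/3:2/3]
   → C = (13/3, -26/3)

C = (13/3, -26/3)
D = (523/373, -4542/373)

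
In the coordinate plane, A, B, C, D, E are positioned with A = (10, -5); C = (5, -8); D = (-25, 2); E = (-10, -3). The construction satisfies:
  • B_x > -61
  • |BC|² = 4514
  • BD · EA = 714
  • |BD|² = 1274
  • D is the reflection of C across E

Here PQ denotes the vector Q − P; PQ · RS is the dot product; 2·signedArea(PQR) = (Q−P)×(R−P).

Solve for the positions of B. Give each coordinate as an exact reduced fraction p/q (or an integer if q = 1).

1. B_x = -60  [line -20·x + 2·y + -1218 = 0 ∩ |BC|² = 4514]
2. B_y = 9  [line -20·x + 2·y + -1218 = 0 ∩ |BC|² = 4514]
   → B = (-60, 9)

B = (-60, 9)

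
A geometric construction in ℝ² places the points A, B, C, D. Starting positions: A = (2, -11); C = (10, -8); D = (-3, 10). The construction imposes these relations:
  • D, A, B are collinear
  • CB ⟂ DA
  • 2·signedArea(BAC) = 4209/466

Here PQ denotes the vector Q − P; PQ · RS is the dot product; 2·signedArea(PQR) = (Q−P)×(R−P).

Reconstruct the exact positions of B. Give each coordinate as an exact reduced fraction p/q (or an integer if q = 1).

B = (817/466, -4643/466)

1. B_x = 817/466  [D, A, B are collinear ∩ CB ⟂ DA]
2. B_y = -4643/466  [D, A, B are collinear ∩ CB ⟂ DA]
   → B = (817/466, -4643/466)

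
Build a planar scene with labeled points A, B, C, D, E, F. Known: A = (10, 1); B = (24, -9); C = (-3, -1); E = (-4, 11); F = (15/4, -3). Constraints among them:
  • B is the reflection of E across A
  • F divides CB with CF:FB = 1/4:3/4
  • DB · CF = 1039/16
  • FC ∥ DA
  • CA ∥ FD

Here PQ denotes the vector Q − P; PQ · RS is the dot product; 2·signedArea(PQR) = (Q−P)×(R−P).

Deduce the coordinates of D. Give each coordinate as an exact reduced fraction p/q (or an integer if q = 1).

1. D_x = 67/4  [FC ∥ DA ∩ CA ∥ FD]
2. D_y = -1  [FC ∥ DA ∩ CA ∥ FD]
   → D = (67/4, -1)

D = (67/4, -1)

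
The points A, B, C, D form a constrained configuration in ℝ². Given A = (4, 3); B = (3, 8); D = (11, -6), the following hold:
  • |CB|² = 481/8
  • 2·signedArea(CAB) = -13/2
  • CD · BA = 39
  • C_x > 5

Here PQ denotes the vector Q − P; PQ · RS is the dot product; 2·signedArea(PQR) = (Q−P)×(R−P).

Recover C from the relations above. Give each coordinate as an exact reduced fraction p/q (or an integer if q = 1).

C = (23/4, 3/4)

1. C_x = 23/4  [2·signedArea(CAB) = -13/2 ∩ CD · BA = 39]
2. C_y = 3/4  [2·signedArea(CAB) = -13/2 ∩ CD · BA = 39]
   → C = (23/4, 3/4)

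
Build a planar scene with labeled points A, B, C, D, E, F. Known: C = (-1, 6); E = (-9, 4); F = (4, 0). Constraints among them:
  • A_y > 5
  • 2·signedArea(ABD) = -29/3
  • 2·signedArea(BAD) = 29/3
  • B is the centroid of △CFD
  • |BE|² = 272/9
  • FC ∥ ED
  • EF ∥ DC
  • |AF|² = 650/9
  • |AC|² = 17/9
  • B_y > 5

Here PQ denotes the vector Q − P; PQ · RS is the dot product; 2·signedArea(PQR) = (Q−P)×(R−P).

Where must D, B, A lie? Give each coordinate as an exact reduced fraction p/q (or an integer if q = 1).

A = (-7/3, 17/3)
B = (-11/3, 16/3)
D = (-14, 10)

1. D_x = -14  [EF ∥ DC ∩ FC ∥ ED]
2. D_y = 10  [EF ∥ DC ∩ FC ∥ ED]
   → D = (-14, 10)
3. B_x = -11/3  [B is the centroid of △CFD]
4. B_y = 16/3  [B is the centroid of △CFD]
   → B = (-11/3, 16/3)
5. A_x = -7/3  [line -14/3·x + -31/3·y + 143/3 = 0 ∩ |AF|² = 650/9]
6. A_y = 17/3  [line -14/3·x + -31/3·y + 143/3 = 0 ∩ |AF|² = 650/9]
   → A = (-7/3, 17/3)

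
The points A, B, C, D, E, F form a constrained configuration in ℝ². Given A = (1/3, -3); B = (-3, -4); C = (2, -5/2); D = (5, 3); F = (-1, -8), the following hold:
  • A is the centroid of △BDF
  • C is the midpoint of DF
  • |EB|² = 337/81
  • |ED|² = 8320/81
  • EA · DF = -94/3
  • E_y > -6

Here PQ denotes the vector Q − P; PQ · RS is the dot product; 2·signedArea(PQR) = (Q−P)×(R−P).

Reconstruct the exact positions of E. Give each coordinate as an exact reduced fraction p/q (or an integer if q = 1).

E = (-11/9, -5)

1. E_x = -11/9  [line 6·x + 11·y + 187/3 = 0 ∩ |ED|² = 8320/81]
2. E_y = -5  [line 6·x + 11·y + 187/3 = 0 ∩ |ED|² = 8320/81]
   → E = (-11/9, -5)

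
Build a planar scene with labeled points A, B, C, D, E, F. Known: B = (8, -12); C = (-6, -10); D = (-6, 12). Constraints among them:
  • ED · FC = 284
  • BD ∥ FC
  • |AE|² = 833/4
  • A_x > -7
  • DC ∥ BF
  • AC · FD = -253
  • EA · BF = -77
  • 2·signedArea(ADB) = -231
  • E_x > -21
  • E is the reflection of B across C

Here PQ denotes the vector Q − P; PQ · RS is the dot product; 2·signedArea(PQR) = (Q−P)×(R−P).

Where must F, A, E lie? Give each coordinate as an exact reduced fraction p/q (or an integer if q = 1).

1. F_x = 8  [BD ∥ FC ∩ DC ∥ BF]
2. F_y = -34  [BD ∥ FC ∩ DC ∥ BF]
   → F = (8, -34)
3. A_x = -6  [2·signedArea(ADB) = -231 ∩ AC · FD = -253]
4. A_y = -9/2  [2·signedArea(ADB) = -231 ∩ AC · FD = -253]
   → A = (-6, -9/2)
5. E_x = -20  [E is the reflection of B across C]
6. E_y = -8  [E is the reflection of B across C]
   → E = (-20, -8)

A = (-6, -9/2)
E = (-20, -8)
F = (8, -34)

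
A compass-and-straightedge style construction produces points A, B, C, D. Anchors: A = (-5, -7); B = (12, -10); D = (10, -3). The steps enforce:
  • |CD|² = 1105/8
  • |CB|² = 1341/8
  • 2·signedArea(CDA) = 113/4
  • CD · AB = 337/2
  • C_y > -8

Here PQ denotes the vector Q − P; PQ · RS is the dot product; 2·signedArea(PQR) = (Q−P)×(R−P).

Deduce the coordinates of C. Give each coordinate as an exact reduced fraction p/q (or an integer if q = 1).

1. C_x = -3/4  [2·signedArea(CDA) = 113/4 ∩ CD · AB = 337/2]
2. C_y = -31/4  [2·signedArea(CDA) = 113/4 ∩ CD · AB = 337/2]
   → C = (-3/4, -31/4)

C = (-3/4, -31/4)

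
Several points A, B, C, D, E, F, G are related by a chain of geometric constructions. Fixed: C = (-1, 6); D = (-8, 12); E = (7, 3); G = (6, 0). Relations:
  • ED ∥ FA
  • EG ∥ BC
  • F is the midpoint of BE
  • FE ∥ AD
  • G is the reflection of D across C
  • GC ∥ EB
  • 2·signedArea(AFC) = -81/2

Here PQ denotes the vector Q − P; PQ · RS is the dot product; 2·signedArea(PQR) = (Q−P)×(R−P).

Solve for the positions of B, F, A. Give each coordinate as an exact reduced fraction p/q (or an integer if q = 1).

A = (-23/2, 15)
B = (0, 9)
F = (7/2, 6)

1. B_x = 0  [EG ∥ BC ∩ GC ∥ EB]
2. B_y = 9  [EG ∥ BC ∩ GC ∥ EB]
   → B = (0, 9)
3. F_x = 7/2  [F is the midpoint of BE]
4. F_y = 6  [F is the midpoint of BE]
   → F = (7/2, 6)
5. A_x = -23/2  [FE ∥ AD ∩ ED ∥ FA]
6. A_y = 15  [FE ∥ AD ∩ ED ∥ FA]
   → A = (-23/2, 15)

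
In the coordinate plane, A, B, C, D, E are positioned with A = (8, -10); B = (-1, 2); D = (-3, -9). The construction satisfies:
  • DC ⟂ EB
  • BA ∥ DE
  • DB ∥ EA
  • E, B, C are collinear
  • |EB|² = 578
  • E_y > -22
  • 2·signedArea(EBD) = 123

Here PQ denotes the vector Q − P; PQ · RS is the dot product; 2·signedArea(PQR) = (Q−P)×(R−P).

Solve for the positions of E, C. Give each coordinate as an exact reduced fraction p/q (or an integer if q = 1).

1. E_x = 6  [DB ∥ EA ∩ BA ∥ DE]
2. E_y = -21  [DB ∥ EA ∩ BA ∥ DE]
   → E = (6, -21)
3. C_x = 1095/578  [E, B, C are collinear ∩ DC ⟂ EB]
4. C_y = -4341/578  [E, B, C are collinear ∩ DC ⟂ EB]
   → C = (1095/578, -4341/578)

C = (1095/578, -4341/578)
E = (6, -21)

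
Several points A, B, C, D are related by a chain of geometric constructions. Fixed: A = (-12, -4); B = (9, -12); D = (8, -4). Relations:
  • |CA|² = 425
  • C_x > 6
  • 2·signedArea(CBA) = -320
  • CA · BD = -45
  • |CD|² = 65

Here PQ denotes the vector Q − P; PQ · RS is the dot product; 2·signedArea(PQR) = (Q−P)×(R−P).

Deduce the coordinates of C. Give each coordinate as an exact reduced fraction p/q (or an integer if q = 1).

C = (7, 4)

1. C_x = 7  [2·signedArea(CBA) = -320 ∩ CA · BD = -45]
2. C_y = 4  [2·signedArea(CBA) = -320 ∩ CA · BD = -45]
   → C = (7, 4)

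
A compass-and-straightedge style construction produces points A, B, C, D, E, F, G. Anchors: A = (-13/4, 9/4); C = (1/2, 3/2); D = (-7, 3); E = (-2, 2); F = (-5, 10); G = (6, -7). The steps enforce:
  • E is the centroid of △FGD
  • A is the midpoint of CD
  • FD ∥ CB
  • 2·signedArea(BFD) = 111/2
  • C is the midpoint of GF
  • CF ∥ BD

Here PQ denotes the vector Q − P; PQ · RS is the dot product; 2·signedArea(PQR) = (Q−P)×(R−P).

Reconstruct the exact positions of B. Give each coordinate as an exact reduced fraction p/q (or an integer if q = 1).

1. B_x = -3/2  [CF ∥ BD ∩ FD ∥ CB]
2. B_y = -11/2  [CF ∥ BD ∩ FD ∥ CB]
   → B = (-3/2, -11/2)

B = (-3/2, -11/2)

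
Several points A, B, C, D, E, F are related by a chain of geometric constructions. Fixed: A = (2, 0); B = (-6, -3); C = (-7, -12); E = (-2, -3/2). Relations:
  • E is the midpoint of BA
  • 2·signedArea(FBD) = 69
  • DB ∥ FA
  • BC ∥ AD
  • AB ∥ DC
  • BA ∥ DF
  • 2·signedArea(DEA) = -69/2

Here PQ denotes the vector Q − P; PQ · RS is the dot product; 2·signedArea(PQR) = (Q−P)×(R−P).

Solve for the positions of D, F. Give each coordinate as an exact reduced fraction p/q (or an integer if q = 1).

1. D_x = 1  [AB ∥ DC ∩ BC ∥ AD]
2. D_y = -9  [AB ∥ DC ∩ BC ∥ AD]
   → D = (1, -9)
3. F_x = 9  [DB ∥ FA ∩ BA ∥ DF]
4. F_y = -6  [DB ∥ FA ∩ BA ∥ DF]
   → F = (9, -6)

D = (1, -9)
F = (9, -6)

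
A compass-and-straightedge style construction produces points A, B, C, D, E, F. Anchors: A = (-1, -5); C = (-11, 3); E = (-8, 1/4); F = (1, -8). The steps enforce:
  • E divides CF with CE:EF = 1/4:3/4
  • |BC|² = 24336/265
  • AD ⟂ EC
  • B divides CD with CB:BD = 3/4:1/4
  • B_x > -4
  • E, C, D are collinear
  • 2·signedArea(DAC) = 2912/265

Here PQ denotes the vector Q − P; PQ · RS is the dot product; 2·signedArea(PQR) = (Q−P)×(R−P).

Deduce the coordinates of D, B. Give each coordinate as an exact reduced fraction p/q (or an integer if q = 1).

1. D_x = -419/265  [E, C, D are collinear ∩ AD ⟂ EC]
2. D_y = -1493/265  [E, C, D are collinear ∩ AD ⟂ EC]
   → D = (-419/265, -1493/265)
3. B_x = -1043/265  [B divides CD with CB:BD = 3/4:1/4]
4. B_y = -921/265  [B divides CD with CB:BD = 3/4:1/4]
   → B = (-1043/265, -921/265)

B = (-1043/265, -921/265)
D = (-419/265, -1493/265)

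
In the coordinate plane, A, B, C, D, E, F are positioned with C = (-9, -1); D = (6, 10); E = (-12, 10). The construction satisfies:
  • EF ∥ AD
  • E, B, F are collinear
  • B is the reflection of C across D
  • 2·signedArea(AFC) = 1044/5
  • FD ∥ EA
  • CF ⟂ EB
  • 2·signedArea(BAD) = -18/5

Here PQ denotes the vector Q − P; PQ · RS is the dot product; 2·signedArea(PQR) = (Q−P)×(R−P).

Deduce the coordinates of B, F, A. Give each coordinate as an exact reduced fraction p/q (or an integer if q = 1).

A = (33/5, 51/5)
B = (21, 21)
F = (-63/5, 49/5)

1. B_x = 21  [B is the reflection of C across D]
2. B_y = 21  [B is the reflection of C across D]
   → B = (21, 21)
3. F_x = -63/5  [E, B, F are collinear ∩ CF ⟂ EB]
4. F_y = 49/5  [E, B, F are collinear ∩ CF ⟂ EB]
   → F = (-63/5, 49/5)
5. A_x = 33/5  [EF ∥ AD ∩ FD ∥ EA]
6. A_y = 51/5  [EF ∥ AD ∩ FD ∥ EA]
   → A = (33/5, 51/5)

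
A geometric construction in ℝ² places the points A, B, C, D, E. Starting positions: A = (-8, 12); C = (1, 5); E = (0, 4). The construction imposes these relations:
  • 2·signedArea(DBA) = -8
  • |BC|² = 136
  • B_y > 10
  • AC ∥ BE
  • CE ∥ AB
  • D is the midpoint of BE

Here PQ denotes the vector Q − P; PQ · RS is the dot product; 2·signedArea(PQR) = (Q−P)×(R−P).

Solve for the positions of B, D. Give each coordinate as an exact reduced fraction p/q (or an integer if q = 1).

1. B_x = -9  [AC ∥ BE ∩ CE ∥ AB]
2. B_y = 11  [AC ∥ BE ∩ CE ∥ AB]
   → B = (-9, 11)
3. D_x = -9/2  [D is the midpoint of BE]
4. D_y = 15/2  [D is the midpoint of BE]
   → D = (-9/2, 15/2)

B = (-9, 11)
D = (-9/2, 15/2)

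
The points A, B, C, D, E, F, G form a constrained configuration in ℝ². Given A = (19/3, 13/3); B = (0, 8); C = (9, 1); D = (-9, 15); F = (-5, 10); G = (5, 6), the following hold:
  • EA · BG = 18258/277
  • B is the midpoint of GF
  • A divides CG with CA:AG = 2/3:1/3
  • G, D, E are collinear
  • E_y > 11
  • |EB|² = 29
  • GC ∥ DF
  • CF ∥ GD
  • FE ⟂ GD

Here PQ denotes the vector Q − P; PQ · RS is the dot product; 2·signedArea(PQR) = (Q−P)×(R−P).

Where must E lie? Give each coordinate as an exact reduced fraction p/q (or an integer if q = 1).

E = (-1079/277, 3246/277)

1. E_x = -1079/277  [G, D, E are collinear ∩ FE ⟂ GD]
2. E_y = 3246/277  [G, D, E are collinear ∩ FE ⟂ GD]
   → E = (-1079/277, 3246/277)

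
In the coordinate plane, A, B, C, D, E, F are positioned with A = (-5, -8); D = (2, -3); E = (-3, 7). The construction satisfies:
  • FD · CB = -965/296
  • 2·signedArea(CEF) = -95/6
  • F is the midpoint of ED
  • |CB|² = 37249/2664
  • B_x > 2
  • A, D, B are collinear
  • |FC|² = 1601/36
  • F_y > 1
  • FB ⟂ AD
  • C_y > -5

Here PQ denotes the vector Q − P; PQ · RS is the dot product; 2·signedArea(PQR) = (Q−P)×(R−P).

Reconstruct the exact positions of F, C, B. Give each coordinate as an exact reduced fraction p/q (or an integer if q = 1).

B = (401/148, -369/148)
C = (-1/3, -14/3)
F = (-1/2, 2)

1. F_x = -1/2  [F is the midpoint of ED]
2. F_y = 2  [F is the midpoint of ED]
   → F = (-1/2, 2)
3. B_x = 401/148  [A, D, B are collinear ∩ FB ⟂ AD]
4. B_y = -369/148  [A, D, B are collinear ∩ FB ⟂ AD]
   → B = (401/148, -369/148)
5. C_x = -1/3  [2·signedArea(CEF) = -95/6 ∩ FD · CB = -965/296]
6. C_y = -14/3  [2·signedArea(CEF) = -95/6 ∩ FD · CB = -965/296]
   → C = (-1/3, -14/3)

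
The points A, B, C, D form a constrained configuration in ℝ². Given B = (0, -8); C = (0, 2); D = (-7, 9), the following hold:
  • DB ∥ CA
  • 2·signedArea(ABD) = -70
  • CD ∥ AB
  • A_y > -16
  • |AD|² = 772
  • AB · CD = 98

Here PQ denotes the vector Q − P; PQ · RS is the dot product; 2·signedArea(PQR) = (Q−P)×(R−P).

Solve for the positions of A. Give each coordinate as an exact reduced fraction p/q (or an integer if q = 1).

1. A_x = 7  [CD ∥ AB ∩ DB ∥ CA]
2. A_y = -15  [CD ∥ AB ∩ DB ∥ CA]
   → A = (7, -15)

A = (7, -15)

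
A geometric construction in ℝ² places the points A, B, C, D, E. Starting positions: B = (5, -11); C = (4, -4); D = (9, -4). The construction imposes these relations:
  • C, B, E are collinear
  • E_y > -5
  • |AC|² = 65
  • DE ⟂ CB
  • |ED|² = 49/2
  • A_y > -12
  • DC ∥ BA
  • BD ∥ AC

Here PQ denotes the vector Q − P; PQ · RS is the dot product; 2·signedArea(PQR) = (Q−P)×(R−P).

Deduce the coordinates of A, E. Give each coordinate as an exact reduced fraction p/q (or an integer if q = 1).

A = (0, -11)
E = (41/10, -47/10)

1. A_x = 0  [BD ∥ AC ∩ DC ∥ BA]
2. A_y = -11  [BD ∥ AC ∩ DC ∥ BA]
   → A = (0, -11)
3. E_x = 41/10  [C, B, E are collinear ∩ DE ⟂ CB]
4. E_y = -47/10  [C, B, E are collinear ∩ DE ⟂ CB]
   → E = (41/10, -47/10)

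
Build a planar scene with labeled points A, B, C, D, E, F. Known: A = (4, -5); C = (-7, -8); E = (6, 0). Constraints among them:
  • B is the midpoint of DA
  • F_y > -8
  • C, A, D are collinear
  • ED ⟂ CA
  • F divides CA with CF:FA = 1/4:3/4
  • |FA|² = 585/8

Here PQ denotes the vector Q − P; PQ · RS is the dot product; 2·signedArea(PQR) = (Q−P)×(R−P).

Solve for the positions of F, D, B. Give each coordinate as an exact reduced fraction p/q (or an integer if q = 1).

B = (1447/260, -1189/260)
D = (927/130, -539/130)
F = (-17/4, -29/4)

1. F_x = -17/4  [F divides CA with CF:FA = 1/4:3/4]
2. F_y = -29/4  [F divides CA with CF:FA = 1/4:3/4]
   → F = (-17/4, -29/4)
3. D_x = 927/130  [C, A, D are collinear ∩ ED ⟂ CA]
4. D_y = -539/130  [C, A, D are collinear ∩ ED ⟂ CA]
   → D = (927/130, -539/130)
5. B_x = 1447/260  [B is the midpoint of DA]
6. B_y = -1189/260  [B is the midpoint of DA]
   → B = (1447/260, -1189/260)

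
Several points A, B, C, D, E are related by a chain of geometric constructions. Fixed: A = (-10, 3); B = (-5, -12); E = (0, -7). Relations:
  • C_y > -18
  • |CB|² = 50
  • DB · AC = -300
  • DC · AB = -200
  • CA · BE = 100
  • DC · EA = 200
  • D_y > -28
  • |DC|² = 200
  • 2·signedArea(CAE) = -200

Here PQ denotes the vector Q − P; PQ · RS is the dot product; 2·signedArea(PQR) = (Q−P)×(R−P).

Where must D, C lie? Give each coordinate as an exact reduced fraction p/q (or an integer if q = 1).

C = (-10, -17)
D = (0, -27)

1. C_x = -10  [line -5·x + -5·y + -135 = 0 ∩ |CB|² = 50]
2. C_y = -17  [line -5·x + -5·y + -135 = 0 ∩ |CB|² = 50]
   → C = (-10, -17)
3. D_x = 0  [DC · EA = 200 ∩ DB · AC = -300]
4. D_y = -27  [DC · EA = 200 ∩ DB · AC = -300]
   → D = (0, -27)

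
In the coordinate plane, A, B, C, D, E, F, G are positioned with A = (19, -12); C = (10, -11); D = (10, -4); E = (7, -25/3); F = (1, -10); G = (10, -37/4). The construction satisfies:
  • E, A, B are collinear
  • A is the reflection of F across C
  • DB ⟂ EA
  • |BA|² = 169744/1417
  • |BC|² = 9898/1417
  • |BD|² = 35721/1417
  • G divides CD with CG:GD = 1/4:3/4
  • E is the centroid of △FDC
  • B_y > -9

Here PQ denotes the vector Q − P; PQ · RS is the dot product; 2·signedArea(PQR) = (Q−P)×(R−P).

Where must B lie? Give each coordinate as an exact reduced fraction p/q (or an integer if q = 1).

B = (12091/1417, -12472/1417)

1. B_x = 12091/1417  [E, A, B are collinear ∩ DB ⟂ EA]
2. B_y = -12472/1417  [E, A, B are collinear ∩ DB ⟂ EA]
   → B = (12091/1417, -12472/1417)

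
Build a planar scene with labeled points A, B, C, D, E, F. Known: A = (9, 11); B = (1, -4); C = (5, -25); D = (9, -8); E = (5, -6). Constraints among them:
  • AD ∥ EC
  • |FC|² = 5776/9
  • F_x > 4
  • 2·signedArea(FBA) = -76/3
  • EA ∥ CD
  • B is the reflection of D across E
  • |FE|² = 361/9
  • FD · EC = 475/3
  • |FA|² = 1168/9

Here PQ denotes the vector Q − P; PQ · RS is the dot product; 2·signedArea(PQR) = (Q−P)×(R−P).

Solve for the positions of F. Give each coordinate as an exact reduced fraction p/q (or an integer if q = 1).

F = (5, 1/3)

1. F_x = 5  [2·signedArea(FBA) = -76/3 ∩ FD · EC = 475/3]
2. F_y = 1/3  [2·signedArea(FBA) = -76/3 ∩ FD · EC = 475/3]
   → F = (5, 1/3)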